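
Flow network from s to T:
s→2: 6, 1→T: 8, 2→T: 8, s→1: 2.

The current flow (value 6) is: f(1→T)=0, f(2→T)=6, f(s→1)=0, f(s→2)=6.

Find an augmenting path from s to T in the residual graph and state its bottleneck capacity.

s→1→T, bottleneck 2

Residual along s→1→T: s→1: 2, 1→T: 8.
Bottleneck = min = 2.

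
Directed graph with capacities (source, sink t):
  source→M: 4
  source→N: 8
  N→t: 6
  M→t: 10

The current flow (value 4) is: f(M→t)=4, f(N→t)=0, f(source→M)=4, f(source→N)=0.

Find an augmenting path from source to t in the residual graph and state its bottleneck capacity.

source→N→t, bottleneck 6

Residual along source→N→t: source→N: 8, N→t: 6.
Bottleneck = min = 6.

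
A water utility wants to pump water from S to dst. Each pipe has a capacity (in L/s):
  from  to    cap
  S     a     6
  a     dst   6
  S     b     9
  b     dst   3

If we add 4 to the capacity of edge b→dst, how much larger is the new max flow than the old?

4

Original max flow = 9.
After raising cap(b→dst), augmenting paths through that edge carry 4 more units.
New max flow = 13. Increase = 4.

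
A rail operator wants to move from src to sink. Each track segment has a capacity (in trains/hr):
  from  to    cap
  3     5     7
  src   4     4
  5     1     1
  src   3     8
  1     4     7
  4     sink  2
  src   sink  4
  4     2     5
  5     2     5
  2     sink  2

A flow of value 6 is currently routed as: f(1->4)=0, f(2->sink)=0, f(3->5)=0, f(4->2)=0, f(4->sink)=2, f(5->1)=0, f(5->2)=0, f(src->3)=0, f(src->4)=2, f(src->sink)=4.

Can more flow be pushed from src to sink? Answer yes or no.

Yes

Residual path src->4->2->sink has bottleneck 2 > 0.
Pushing 2 along it raises the flow to 8, so the given flow is not maximum.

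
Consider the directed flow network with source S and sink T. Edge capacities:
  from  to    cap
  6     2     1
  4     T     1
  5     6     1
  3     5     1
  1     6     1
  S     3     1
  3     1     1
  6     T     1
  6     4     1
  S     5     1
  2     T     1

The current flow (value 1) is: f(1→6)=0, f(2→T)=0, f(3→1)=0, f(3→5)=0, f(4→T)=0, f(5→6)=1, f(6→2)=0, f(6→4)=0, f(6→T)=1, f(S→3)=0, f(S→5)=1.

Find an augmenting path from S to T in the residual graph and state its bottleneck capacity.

Residual along S→3→1→6→2→T: S→3: 1, 3→1: 1, 1→6: 1, 6→2: 1, 2→T: 1.
Bottleneck = min = 1.

S→3→1→6→2→T, bottleneck 1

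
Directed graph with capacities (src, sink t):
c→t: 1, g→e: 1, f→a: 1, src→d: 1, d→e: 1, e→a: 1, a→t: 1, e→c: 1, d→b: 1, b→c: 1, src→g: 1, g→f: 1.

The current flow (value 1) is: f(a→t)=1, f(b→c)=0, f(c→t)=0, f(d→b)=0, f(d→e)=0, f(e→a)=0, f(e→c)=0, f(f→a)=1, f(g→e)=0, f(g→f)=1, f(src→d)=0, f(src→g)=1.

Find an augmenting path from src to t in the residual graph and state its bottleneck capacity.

src→d→e→c→t, bottleneck 1

Residual along src→d→e→c→t: src→d: 1, d→e: 1, e→c: 1, c→t: 1.
Bottleneck = min = 1.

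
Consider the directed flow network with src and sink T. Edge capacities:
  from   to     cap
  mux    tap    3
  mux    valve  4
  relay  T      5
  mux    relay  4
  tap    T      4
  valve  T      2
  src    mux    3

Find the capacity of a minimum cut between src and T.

3

Max flow = 3 (via 2 augmenting paths).
In the residual at optimum, the set reachable from src is {src}.
Cut edges: src->mux (cap 3). Sum = 3.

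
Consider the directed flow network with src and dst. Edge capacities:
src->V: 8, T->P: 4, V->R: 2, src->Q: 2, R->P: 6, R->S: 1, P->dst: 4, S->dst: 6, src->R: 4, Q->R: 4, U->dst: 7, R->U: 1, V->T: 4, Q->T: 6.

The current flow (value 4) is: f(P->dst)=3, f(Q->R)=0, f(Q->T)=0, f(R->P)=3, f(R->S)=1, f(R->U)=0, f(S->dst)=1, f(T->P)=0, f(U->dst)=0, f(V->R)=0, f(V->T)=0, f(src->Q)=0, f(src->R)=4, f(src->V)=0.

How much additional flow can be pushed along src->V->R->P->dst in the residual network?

Residual capacities along the path: src->V: 8, V->R: 2, R->P: 3, P->dst: 1.
Minimum is 1.

1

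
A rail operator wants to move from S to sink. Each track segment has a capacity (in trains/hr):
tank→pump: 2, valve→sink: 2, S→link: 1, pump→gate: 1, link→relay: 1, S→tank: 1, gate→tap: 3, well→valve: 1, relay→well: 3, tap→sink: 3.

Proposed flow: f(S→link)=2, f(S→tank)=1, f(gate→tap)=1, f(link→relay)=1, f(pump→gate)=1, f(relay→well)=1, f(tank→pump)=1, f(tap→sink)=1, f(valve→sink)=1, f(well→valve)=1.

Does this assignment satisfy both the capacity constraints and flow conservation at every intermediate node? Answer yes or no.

No

Capacity violated on S→link: flow 2 > capacity 1.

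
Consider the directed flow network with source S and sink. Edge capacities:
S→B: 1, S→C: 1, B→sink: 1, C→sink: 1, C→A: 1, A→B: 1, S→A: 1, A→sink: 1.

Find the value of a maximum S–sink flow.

Augment S→C→sink: bottleneck 1. Total 1.
Augment S→A→sink: bottleneck 1. Total 2.
Augment S→B→sink: bottleneck 1. Total 3.
No augmenting path remains in the residual graph.

3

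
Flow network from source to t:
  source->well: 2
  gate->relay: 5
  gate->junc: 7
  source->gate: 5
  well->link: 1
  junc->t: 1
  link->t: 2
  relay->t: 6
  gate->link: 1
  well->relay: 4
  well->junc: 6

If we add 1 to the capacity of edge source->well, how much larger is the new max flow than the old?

Original max flow = 7.
After raising cap(source->well), augmenting paths through that edge carry 1 more unit.
New max flow = 8. Increase = 1.

1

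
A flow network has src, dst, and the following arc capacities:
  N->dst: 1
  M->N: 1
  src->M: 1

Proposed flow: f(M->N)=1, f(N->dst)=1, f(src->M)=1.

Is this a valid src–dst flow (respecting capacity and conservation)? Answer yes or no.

Every edge has 0 ≤ f(e) ≤ cap(e).
At each intermediate node, inflow equals outflow.

Yes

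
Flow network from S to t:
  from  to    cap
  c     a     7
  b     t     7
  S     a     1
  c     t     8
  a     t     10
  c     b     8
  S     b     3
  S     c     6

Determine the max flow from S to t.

Augment S->c->t: bottleneck 6. Total 6.
Augment S->b->t: bottleneck 3. Total 9.
Augment S->a->t: bottleneck 1. Total 10.
No augmenting path remains in the residual graph.

10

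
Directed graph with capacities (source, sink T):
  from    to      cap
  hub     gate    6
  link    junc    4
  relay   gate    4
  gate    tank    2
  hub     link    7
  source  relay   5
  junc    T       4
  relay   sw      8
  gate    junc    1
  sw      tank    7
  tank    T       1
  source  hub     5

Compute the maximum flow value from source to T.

5

Augment source->hub->link->junc->T: bottleneck 4. Total 4.
Augment source->hub->gate->tank->T: bottleneck 1. Total 5.
No augmenting path remains in the residual graph.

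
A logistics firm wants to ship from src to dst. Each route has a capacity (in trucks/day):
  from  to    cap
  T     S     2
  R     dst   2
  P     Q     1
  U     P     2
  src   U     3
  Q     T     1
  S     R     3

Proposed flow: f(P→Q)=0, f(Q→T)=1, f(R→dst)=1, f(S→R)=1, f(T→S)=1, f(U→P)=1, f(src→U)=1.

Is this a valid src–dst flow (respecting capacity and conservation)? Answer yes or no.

No

Conservation fails at P: inflow 1 ≠ outflow 0.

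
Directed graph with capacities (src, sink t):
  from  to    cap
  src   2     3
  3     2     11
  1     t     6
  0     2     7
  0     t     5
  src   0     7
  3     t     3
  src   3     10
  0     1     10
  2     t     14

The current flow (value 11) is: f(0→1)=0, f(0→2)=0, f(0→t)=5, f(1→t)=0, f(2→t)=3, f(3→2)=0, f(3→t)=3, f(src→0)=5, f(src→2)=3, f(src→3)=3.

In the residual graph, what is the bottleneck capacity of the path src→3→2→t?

7

Residual capacities along the path: src→3: 7, 3→2: 11, 2→t: 11.
Minimum is 7.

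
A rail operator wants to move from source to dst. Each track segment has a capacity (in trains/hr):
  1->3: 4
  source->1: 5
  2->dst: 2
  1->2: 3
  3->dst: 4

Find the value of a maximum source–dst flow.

Augment source->1->3->dst: bottleneck 4. Total 4.
Augment source->1->2->dst: bottleneck 1. Total 5.
No augmenting path remains in the residual graph.

5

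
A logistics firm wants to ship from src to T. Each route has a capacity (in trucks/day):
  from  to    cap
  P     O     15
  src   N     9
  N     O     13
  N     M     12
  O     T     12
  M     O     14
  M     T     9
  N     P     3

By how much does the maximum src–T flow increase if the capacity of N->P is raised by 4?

Original max flow = 9.
Edge N->P does not cross the min cut (source side {src}), so extra capacity there cannot help.
New max flow = 9. Increase = 0.

0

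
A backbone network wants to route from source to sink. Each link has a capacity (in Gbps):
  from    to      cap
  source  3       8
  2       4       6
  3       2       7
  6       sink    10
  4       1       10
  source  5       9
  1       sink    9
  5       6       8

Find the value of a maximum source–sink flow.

14

Augment source->5->6->sink: bottleneck 8. Total 8.
Augment source->3->2->4->1->sink: bottleneck 6. Total 14.
No augmenting path remains in the residual graph.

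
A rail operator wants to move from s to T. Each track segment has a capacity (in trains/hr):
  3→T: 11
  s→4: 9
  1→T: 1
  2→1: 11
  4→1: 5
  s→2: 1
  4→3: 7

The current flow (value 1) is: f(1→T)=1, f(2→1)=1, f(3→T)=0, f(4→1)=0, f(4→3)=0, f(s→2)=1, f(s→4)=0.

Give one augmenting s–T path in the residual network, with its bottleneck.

s→4→3→T, bottleneck 7

Residual along s→4→3→T: s→4: 9, 4→3: 7, 3→T: 11.
Bottleneck = min = 7.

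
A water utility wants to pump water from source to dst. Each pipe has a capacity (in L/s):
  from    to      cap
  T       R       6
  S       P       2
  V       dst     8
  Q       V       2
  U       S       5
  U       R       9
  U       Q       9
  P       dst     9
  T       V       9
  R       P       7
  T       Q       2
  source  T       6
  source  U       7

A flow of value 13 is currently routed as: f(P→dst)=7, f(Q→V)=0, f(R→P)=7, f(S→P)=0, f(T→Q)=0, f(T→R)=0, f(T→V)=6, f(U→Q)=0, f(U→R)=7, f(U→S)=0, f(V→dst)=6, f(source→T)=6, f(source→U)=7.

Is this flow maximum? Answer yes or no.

Residual reachable from source: {source}; dst is not reachable.
Saturated cut: source→U, source→T with total capacity 13 = current flow value. Flow is maximum.

Yes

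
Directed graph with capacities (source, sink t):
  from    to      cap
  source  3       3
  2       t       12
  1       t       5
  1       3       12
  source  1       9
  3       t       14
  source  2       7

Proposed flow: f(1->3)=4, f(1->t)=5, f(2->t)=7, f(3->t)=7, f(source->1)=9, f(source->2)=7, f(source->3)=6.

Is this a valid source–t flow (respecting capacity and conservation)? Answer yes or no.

No

Capacity violated on source->3: flow 6 > capacity 3.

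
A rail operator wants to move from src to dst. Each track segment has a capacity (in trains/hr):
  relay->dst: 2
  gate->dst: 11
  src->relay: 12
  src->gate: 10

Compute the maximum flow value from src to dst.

12

Augment src->relay->dst: bottleneck 2. Total 2.
Augment src->gate->dst: bottleneck 10. Total 12.
No augmenting path remains in the residual graph.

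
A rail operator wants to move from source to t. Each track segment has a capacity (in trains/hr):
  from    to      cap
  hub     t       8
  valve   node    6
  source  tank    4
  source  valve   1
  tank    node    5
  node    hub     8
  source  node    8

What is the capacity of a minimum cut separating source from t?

Max flow = 8 (via 1 augmenting path).
In the residual at optimum, the set reachable from source is {node, source, tank, valve}.
Cut edges: node->hub (cap 8). Sum = 8.

8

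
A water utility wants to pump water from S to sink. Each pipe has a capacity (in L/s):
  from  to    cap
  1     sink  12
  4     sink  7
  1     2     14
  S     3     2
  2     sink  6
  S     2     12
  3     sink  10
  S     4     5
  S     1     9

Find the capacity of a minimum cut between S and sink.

Max flow = 22 (via 4 augmenting paths).
In the residual at optimum, the set reachable from S is {2, S}.
Cut edges: S→1 (cap 9), S→3 (cap 2), S→4 (cap 5), 2→sink (cap 6). Sum = 22.

22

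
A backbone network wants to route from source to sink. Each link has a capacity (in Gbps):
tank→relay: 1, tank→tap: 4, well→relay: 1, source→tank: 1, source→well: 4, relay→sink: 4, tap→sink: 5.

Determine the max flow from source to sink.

Augment source→tank→tap→sink: bottleneck 1. Total 1.
Augment source→well→relay→sink: bottleneck 1. Total 2.
No augmenting path remains in the residual graph.

2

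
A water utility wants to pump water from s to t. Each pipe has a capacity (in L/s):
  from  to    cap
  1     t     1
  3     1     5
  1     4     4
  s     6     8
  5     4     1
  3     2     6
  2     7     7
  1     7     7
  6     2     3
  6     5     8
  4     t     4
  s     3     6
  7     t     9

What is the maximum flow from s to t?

10

Augment s→3→1→t: bottleneck 1. Total 1.
Augment s→3→2→7→t: bottleneck 5. Total 6.
Augment s→6→5→4→t: bottleneck 1. Total 7.
Augment s→6→2→7→t: bottleneck 2. Total 9.
Augment s→6→2→3→1→4→t: bottleneck 1. Total 10.
No augmenting path remains in the residual graph.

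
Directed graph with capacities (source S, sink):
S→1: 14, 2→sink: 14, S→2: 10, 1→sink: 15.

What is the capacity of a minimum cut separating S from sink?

24

Max flow = 24 (via 2 augmenting paths).
In the residual at optimum, the set reachable from S is {S}.
Cut edges: S→2 (cap 10), S→1 (cap 14). Sum = 24.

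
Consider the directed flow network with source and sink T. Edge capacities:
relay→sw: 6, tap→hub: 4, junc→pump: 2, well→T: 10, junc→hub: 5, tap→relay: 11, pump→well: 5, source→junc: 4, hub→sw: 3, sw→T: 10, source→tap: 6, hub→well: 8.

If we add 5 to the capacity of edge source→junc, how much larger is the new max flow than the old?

Original max flow = 10.
After raising cap(source→junc), augmenting paths through that edge carry 3 more units.
New max flow = 13. Increase = 3.

3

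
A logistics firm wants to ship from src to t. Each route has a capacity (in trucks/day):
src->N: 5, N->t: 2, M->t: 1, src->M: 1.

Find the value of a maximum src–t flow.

3

Augment src->N->t: bottleneck 2. Total 2.
Augment src->M->t: bottleneck 1. Total 3.
No augmenting path remains in the residual graph.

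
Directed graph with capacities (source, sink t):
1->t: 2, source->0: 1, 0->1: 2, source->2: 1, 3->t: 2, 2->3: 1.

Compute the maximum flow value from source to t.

2

Augment source->2->3->t: bottleneck 1. Total 1.
Augment source->0->1->t: bottleneck 1. Total 2.
No augmenting path remains in the residual graph.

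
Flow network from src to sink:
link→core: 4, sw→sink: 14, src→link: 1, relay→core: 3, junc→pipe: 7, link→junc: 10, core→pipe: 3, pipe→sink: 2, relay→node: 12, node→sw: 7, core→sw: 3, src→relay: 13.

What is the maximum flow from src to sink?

11

Augment src→link→junc→pipe→sink: bottleneck 1. Total 1.
Augment src→relay→core→pipe→sink: bottleneck 1. Total 2.
Augment src→relay→core→sw→sink: bottleneck 2. Total 4.
Augment src→relay→node→sw→sink: bottleneck 7. Total 11.
No augmenting path remains in the residual graph.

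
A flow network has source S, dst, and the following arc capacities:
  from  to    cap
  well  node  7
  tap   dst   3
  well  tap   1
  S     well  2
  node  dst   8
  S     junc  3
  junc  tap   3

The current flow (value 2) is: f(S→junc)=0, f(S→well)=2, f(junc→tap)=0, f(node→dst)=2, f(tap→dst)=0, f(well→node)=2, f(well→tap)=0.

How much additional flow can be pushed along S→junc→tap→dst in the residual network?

3

Residual capacities along the path: S→junc: 3, junc→tap: 3, tap→dst: 3.
Minimum is 3.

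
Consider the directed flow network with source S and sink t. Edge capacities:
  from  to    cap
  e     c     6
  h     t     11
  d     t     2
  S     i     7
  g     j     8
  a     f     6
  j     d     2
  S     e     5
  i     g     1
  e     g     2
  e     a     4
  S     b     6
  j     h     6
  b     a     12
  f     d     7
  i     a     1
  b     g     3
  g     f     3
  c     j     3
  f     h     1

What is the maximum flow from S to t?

9

Augment S→e→a→f→h→t: bottleneck 1. Total 1.
Augment S→e→a→f→d→t: bottleneck 2. Total 3.
Augment S→e→c→j→h→t: bottleneck 2. Total 5.
Augment S→b→g→j→h→t: bottleneck 3. Total 8.
Augment S→i→g→j→h→t: bottleneck 1. Total 9.
No augmenting path remains in the residual graph.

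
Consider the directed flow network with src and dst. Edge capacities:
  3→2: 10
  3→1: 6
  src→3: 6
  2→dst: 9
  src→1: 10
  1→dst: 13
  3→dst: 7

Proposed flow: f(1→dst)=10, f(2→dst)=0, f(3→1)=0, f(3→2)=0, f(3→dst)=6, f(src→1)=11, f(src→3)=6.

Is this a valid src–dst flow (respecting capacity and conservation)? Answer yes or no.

Capacity violated on src→1: flow 11 > capacity 10.

No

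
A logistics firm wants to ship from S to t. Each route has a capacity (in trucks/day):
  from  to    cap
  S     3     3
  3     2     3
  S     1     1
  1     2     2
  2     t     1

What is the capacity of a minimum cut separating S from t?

1

Max flow = 1 (via 1 augmenting path).
In the residual at optimum, the set reachable from S is {1, 2, 3, S}.
Cut edges: 2->t (cap 1). Sum = 1.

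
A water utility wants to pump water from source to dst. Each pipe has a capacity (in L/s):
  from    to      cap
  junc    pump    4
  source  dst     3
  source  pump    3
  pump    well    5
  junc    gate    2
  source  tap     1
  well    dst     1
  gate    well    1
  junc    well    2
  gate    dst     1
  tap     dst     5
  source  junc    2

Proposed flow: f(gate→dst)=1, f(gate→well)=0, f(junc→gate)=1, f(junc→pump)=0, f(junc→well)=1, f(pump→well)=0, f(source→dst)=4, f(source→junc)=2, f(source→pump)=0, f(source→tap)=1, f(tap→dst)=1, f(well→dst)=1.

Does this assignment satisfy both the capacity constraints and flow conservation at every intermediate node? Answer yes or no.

Capacity violated on source→dst: flow 4 > capacity 3.

No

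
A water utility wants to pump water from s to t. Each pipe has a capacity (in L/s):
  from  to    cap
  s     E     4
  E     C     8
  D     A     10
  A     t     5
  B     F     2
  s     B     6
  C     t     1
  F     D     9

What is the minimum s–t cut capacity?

3

Max flow = 3 (via 2 augmenting paths).
In the residual at optimum, the set reachable from s is {B, C, E, s}.
Cut edges: B→F (cap 2), C→t (cap 1). Sum = 3.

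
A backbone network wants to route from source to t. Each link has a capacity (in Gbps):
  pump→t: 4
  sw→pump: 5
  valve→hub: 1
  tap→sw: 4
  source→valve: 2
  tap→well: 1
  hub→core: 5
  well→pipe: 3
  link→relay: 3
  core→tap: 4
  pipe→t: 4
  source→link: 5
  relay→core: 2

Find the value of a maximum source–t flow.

Augment source→valve→hub→core→tap→sw→pump→t: bottleneck 1. Total 1.
Augment source→link→relay→core→tap→sw→pump→t: bottleneck 2. Total 3.
No augmenting path remains in the residual graph.

3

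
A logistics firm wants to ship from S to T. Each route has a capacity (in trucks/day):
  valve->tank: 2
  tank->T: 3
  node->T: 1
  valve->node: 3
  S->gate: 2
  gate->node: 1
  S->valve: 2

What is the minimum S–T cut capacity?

Max flow = 3 (via 2 augmenting paths).
In the residual at optimum, the set reachable from S is {S, gate}.
Cut edges: S->valve (cap 2), gate->node (cap 1). Sum = 3.

3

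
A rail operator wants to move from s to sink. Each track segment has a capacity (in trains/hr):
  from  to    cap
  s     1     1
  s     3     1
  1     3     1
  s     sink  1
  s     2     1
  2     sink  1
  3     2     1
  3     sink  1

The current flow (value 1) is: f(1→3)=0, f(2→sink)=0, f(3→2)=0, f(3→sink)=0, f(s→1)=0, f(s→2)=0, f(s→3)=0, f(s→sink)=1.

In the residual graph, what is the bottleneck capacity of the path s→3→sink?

1

Residual capacities along the path: s→3: 1, 3→sink: 1.
Minimum is 1.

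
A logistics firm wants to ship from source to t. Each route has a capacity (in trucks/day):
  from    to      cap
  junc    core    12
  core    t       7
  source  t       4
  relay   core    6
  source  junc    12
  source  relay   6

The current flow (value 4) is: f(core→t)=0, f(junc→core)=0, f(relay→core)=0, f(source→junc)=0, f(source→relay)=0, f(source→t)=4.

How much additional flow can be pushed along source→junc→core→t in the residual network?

7

Residual capacities along the path: source→junc: 12, junc→core: 12, core→t: 7.
Minimum is 7.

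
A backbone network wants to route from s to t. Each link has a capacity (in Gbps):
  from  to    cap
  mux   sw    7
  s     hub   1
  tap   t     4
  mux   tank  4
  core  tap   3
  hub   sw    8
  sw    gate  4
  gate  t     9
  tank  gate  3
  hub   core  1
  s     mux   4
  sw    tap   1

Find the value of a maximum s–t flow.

Augment s→mux→tank→gate→t: bottleneck 3. Total 3.
Augment s→mux→sw→gate→t: bottleneck 1. Total 4.
Augment s→hub→sw→gate→t: bottleneck 1. Total 5.
No augmenting path remains in the residual graph.

5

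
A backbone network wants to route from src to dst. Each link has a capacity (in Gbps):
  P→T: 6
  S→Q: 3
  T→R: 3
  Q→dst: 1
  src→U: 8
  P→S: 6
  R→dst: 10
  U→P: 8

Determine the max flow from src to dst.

Augment src→U→P→T→R→dst: bottleneck 3. Total 3.
Augment src→U→P→S→Q→dst: bottleneck 1. Total 4.
No augmenting path remains in the residual graph.

4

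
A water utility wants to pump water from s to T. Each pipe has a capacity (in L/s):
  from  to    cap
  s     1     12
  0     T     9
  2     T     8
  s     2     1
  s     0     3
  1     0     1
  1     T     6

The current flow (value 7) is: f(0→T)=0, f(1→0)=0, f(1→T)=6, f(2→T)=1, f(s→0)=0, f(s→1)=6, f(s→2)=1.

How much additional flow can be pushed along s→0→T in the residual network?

Residual capacities along the path: s→0: 3, 0→T: 9.
Minimum is 3.

3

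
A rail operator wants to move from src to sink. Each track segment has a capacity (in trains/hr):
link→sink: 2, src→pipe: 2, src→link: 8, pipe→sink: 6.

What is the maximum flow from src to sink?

Augment src→link→sink: bottleneck 2. Total 2.
Augment src→pipe→sink: bottleneck 2. Total 4.
No augmenting path remains in the residual graph.

4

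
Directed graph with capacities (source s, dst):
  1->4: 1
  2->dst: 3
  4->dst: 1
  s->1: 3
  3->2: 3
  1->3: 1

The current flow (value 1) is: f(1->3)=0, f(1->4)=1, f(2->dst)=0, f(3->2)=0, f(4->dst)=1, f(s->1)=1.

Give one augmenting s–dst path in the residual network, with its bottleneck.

s->1->3->2->dst, bottleneck 1

Residual along s->1->3->2->dst: s->1: 2, 1->3: 1, 3->2: 3, 2->dst: 3.
Bottleneck = min = 1.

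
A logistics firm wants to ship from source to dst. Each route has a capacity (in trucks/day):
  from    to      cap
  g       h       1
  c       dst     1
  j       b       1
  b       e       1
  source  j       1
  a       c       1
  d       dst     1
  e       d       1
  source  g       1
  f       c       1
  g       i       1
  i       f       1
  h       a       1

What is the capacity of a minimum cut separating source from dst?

2

Max flow = 2 (via 2 augmenting paths).
In the residual at optimum, the set reachable from source is {source}.
Cut edges: source→g (cap 1), source→j (cap 1). Sum = 2.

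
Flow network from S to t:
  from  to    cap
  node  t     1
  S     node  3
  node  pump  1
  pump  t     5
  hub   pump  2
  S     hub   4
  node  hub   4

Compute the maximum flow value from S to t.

Augment S->node->t: bottleneck 1. Total 1.
Augment S->node->pump->t: bottleneck 1. Total 2.
Augment S->hub->pump->t: bottleneck 2. Total 4.
No augmenting path remains in the residual graph.

4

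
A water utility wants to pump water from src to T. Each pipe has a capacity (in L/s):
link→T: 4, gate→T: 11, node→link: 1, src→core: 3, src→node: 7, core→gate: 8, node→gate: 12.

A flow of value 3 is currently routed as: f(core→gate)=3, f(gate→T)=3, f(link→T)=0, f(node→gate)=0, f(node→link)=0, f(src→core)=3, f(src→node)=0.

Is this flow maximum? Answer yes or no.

No

Residual path src→node→gate→T has bottleneck 7 > 0.
Pushing 7 along it raises the flow to 10, so the given flow is not maximum.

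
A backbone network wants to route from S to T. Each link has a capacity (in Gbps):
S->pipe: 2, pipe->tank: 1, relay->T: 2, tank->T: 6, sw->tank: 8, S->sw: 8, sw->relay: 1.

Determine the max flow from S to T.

7

Augment S->sw->relay->T: bottleneck 1. Total 1.
Augment S->sw->tank->T: bottleneck 6. Total 7.
No augmenting path remains in the residual graph.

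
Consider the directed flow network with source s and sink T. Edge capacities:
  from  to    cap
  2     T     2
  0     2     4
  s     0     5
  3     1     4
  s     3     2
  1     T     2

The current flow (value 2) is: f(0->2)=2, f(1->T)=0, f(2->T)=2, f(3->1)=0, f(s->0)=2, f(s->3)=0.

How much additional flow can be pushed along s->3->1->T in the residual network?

Residual capacities along the path: s->3: 2, 3->1: 4, 1->T: 2.
Minimum is 2.

2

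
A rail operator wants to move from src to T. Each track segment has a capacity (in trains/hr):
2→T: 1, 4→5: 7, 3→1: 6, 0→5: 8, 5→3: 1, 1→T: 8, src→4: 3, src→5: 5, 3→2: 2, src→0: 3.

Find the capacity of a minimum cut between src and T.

Max flow = 1 (via 1 augmenting path).
In the residual at optimum, the set reachable from src is {0, 4, 5, src}.
Cut edges: 5→3 (cap 1). Sum = 1.

1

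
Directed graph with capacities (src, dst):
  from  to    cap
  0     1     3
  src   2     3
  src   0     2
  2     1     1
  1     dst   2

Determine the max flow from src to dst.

Augment src→0→1→dst: bottleneck 2. Total 2.
No augmenting path remains in the residual graph.

2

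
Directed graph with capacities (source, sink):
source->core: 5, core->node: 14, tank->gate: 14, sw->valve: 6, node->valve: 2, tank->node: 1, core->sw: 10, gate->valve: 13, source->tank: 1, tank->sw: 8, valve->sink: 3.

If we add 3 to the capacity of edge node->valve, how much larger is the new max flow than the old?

Original max flow = 3.
Edge node->valve does not cross the min cut (source side {core, gate, node, source, sw, tank, valve}), so extra capacity there cannot help.
New max flow = 3. Increase = 0.

0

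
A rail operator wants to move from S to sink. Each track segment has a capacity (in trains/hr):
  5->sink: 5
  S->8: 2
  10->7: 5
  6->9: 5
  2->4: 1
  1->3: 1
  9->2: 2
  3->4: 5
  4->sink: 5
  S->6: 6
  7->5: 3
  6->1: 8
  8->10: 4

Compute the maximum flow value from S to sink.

4

Augment S->6->9->2->4->sink: bottleneck 1. Total 1.
Augment S->6->1->3->4->sink: bottleneck 1. Total 2.
Augment S->8->10->7->5->sink: bottleneck 2. Total 4.
No augmenting path remains in the residual graph.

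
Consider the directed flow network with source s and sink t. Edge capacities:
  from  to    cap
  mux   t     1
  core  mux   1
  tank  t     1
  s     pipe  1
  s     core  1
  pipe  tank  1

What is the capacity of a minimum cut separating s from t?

Max flow = 2 (via 2 augmenting paths).
In the residual at optimum, the set reachable from s is {s}.
Cut edges: s→core (cap 1), s→pipe (cap 1). Sum = 2.

2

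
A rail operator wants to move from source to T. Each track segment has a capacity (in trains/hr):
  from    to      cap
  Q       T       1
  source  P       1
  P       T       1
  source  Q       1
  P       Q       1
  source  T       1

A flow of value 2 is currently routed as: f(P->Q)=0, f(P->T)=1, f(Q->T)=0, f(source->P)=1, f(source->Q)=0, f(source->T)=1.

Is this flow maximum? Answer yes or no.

No

Residual path source->Q->T has bottleneck 1 > 0.
Pushing 1 along it raises the flow to 3, so the given flow is not maximum.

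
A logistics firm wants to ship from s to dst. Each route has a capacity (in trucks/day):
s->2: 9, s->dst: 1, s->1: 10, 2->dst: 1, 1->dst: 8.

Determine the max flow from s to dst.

10

Augment s->dst: bottleneck 1. Total 1.
Augment s->1->dst: bottleneck 8. Total 9.
Augment s->2->dst: bottleneck 1. Total 10.
No augmenting path remains in the residual graph.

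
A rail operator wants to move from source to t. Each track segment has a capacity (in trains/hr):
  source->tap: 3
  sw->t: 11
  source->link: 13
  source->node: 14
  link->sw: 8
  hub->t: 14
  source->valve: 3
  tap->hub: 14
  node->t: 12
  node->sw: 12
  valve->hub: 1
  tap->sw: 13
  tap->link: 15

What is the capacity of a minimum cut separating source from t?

Max flow = 26 (via 5 augmenting paths).
In the residual at optimum, the set reachable from source is {link, source, valve}.
Cut edges: source->tap (cap 3), source->node (cap 14), link->sw (cap 8), valve->hub (cap 1). Sum = 26.

26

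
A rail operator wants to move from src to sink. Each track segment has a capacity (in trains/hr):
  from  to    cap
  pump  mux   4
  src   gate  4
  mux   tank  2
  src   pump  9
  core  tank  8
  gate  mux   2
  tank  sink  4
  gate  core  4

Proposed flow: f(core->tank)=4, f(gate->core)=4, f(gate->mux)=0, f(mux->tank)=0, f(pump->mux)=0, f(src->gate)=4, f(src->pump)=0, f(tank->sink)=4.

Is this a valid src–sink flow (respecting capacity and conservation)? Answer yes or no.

Every edge has 0 ≤ f(e) ≤ cap(e).
At each intermediate node, inflow equals outflow.

Yes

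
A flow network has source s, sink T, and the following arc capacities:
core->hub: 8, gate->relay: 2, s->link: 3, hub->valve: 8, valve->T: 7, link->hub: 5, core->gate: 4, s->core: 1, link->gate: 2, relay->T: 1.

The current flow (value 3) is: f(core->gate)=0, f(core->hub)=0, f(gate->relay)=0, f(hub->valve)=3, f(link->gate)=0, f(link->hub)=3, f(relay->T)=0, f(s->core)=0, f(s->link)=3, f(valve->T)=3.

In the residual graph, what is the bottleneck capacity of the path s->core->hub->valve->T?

1

Residual capacities along the path: s->core: 1, core->hub: 8, hub->valve: 5, valve->T: 4.
Minimum is 1.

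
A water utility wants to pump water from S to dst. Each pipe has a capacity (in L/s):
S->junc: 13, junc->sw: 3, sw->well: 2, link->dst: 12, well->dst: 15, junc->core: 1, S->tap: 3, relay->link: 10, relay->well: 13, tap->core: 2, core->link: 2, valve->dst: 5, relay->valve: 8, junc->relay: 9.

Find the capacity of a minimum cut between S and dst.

Max flow = 13 (via 4 augmenting paths).
In the residual at optimum, the set reachable from S is {S, core, junc, sw, tap}.
Cut edges: junc->relay (cap 9), core->link (cap 2), sw->well (cap 2). Sum = 13.

13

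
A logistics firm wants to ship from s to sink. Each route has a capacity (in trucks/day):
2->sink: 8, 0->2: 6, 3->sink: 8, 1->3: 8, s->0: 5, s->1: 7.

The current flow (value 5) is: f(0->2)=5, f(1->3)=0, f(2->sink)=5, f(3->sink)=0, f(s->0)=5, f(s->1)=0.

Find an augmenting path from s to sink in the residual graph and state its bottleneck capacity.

Residual along s->1->3->sink: s->1: 7, 1->3: 8, 3->sink: 8.
Bottleneck = min = 7.

s->1->3->sink, bottleneck 7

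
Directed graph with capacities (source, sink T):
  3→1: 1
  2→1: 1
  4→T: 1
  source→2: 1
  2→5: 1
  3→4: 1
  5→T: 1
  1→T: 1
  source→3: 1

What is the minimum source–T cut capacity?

2

Max flow = 2 (via 2 augmenting paths).
In the residual at optimum, the set reachable from source is {source}.
Cut edges: source→2 (cap 1), source→3 (cap 1). Sum = 2.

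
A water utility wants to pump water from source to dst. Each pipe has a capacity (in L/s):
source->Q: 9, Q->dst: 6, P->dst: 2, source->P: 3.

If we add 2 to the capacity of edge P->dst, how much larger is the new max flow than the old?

Original max flow = 8.
After raising cap(P->dst), augmenting paths through that edge carry 1 more unit.
New max flow = 9. Increase = 1.

1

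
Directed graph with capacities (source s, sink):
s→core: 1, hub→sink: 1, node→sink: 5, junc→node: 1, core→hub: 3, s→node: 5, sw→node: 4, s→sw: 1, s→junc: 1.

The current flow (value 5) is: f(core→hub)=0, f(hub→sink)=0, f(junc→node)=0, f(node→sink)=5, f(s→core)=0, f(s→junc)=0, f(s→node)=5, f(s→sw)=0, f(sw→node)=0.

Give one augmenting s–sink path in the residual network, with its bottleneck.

Residual along s→core→hub→sink: s→core: 1, core→hub: 3, hub→sink: 1.
Bottleneck = min = 1.

s→core→hub→sink, bottleneck 1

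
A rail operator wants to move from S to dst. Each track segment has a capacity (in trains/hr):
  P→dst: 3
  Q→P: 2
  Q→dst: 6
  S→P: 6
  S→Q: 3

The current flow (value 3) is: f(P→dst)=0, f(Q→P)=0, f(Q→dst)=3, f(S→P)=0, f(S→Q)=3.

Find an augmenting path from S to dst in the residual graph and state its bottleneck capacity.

Residual along S→P→dst: S→P: 6, P→dst: 3.
Bottleneck = min = 3.

S→P→dst, bottleneck 3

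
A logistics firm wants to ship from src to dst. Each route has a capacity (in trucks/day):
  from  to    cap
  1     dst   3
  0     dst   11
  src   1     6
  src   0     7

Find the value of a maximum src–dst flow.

Augment src->0->dst: bottleneck 7. Total 7.
Augment src->1->dst: bottleneck 3. Total 10.
No augmenting path remains in the residual graph.

10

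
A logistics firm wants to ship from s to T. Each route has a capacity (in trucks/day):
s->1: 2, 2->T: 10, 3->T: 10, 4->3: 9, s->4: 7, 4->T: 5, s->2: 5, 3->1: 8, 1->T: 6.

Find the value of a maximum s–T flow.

14

Augment s->4->T: bottleneck 5. Total 5.
Augment s->2->T: bottleneck 5. Total 10.
Augment s->1->T: bottleneck 2. Total 12.
Augment s->4->3->T: bottleneck 2. Total 14.
No augmenting path remains in the residual graph.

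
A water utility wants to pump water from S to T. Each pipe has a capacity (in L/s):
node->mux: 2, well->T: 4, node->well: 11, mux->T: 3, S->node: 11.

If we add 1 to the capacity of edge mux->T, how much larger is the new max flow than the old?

0

Original max flow = 6.
Edge mux->T does not cross the min cut (source side {S, node, well}), so extra capacity there cannot help.
New max flow = 6. Increase = 0.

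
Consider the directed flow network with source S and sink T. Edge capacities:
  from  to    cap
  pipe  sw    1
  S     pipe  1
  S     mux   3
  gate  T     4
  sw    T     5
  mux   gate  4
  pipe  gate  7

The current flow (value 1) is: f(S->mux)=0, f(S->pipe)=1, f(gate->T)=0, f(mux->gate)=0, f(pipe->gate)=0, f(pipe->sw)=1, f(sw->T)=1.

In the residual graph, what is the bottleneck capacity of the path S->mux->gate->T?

3

Residual capacities along the path: S->mux: 3, mux->gate: 4, gate->T: 4.
Minimum is 3.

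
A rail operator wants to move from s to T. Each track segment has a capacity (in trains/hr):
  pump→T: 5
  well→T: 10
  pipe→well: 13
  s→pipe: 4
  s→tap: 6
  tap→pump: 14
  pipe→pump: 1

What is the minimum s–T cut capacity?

Max flow = 9 (via 2 augmenting paths).
In the residual at optimum, the set reachable from s is {pump, s, tap}.
Cut edges: s→pipe (cap 4), pump→T (cap 5). Sum = 9.

9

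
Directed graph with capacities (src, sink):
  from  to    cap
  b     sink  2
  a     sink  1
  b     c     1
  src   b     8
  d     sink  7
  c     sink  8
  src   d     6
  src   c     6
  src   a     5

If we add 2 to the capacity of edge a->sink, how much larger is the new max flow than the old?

2

Original max flow = 16.
After raising cap(a->sink), augmenting paths through that edge carry 2 more units.
New max flow = 18. Increase = 2.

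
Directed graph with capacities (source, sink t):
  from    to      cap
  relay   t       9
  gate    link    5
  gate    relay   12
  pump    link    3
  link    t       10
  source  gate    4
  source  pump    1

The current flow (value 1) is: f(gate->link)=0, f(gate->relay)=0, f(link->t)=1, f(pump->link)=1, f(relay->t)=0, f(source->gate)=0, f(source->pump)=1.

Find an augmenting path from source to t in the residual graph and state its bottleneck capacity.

source->gate->link->t, bottleneck 4

Residual along source->gate->link->t: source->gate: 4, gate->link: 5, link->t: 9.
Bottleneck = min = 4.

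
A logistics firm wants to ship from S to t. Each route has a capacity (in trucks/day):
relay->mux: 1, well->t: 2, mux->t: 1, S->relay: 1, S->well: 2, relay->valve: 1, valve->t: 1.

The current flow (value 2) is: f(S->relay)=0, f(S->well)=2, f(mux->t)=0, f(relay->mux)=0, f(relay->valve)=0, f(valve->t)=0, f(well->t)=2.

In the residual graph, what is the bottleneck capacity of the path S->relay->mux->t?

1

Residual capacities along the path: S->relay: 1, relay->mux: 1, mux->t: 1.
Minimum is 1.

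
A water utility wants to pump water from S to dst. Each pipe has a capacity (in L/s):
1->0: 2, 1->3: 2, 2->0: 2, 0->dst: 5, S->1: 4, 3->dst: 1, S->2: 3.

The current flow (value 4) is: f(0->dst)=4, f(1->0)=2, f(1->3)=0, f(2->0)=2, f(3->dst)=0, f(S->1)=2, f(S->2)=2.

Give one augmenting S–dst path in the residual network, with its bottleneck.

Residual along S->1->3->dst: S->1: 2, 1->3: 2, 3->dst: 1.
Bottleneck = min = 1.

S->1->3->dst, bottleneck 1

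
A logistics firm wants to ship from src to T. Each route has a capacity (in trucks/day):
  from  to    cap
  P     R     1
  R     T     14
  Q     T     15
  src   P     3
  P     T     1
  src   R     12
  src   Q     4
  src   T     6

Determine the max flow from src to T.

Augment src->T: bottleneck 6. Total 6.
Augment src->P->T: bottleneck 1. Total 7.
Augment src->Q->T: bottleneck 4. Total 11.
Augment src->R->T: bottleneck 12. Total 23.
Augment src->P->R->T: bottleneck 1. Total 24.
No augmenting path remains in the residual graph.

24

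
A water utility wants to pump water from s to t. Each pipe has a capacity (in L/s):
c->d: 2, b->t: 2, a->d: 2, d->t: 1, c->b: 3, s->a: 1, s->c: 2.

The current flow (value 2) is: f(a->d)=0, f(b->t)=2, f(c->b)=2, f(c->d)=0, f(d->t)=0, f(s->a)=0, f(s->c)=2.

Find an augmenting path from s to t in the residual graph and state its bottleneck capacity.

Residual along s->a->d->t: s->a: 1, a->d: 2, d->t: 1.
Bottleneck = min = 1.

s->a->d->t, bottleneck 1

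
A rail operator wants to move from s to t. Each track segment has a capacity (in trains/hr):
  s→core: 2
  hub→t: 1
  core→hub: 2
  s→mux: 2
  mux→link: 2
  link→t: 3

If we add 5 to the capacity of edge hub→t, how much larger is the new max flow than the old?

Original max flow = 3.
After raising cap(hub→t), augmenting paths through that edge carry 1 more unit.
New max flow = 4. Increase = 1.

1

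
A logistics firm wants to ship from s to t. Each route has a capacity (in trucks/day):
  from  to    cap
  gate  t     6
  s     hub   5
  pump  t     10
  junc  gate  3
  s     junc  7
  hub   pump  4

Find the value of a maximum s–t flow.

Augment s→junc→gate→t: bottleneck 3. Total 3.
Augment s→hub→pump→t: bottleneck 4. Total 7.
No augmenting path remains in the residual graph.

7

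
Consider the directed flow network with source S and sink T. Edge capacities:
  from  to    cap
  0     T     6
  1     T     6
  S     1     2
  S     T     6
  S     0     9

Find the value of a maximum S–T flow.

14

Augment S→T: bottleneck 6. Total 6.
Augment S→0→T: bottleneck 6. Total 12.
Augment S→1→T: bottleneck 2. Total 14.
No augmenting path remains in the residual graph.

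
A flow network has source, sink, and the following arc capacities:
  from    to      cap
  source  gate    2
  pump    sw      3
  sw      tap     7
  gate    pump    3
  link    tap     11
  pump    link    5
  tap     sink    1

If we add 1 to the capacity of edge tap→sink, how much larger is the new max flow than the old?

Original max flow = 1.
After raising cap(tap→sink), augmenting paths through that edge carry 1 more unit.
New max flow = 2. Increase = 1.

1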